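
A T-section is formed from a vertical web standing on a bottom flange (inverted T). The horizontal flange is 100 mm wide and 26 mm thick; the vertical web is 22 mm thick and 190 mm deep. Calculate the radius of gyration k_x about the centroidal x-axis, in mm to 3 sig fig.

k_x ≈ 68.1 mm

Decompose the section into non-overlapping parts with the origin at the bottom-left of its bounding rectangle.
Flange: 100 × 26, A = 2 600 mm², y = 13 mm, Ī = 146 467 mm⁴.
Web: 22 × 190, A = 4 180 mm², y = 121 mm, Ī = 12 574 833 mm⁴.
Centroid: ȳ = ΣA·y / ΣA = 79.584 mm.
Transfer each piece to the centroidal x-axis using Ī + A·d² with d = y − 79.584:
  flange: d = -66.584 mm → contributes +11 673 407 mm⁴
  web: d = 41.416 mm → contributes +19 744 700 mm⁴
Total I = 31 418 107 mm⁴.
Radius of gyration: k = √(I/A) = √(31 418 107 / 6 780) = 68.073 mm.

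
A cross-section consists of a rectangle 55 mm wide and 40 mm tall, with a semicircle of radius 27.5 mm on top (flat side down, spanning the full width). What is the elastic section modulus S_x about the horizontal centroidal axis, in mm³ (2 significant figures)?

Split into non-overlapping primitives; take the origin at the lower-left of the bounding box.
Rectangular body: 55 × 40, A = 2 200 mm², y = 20 mm, Ī = 293 333 mm⁴.
Semicircular cap: semicircle r = 27.5, A = 1 188 mm², y = 51.67 mm, Ī = 62 772 mm⁴.
Centroid: ȳ = ΣA·y / ΣA = 31.11 mm.
Transfer each piece to the horizontal centroidal axis using Ī + A·d² with d = y − 31.11:
  rectangular body: d = -11.11 mm → contributes +564 641 mm⁴
  semicircular cap: d = 20.57 mm → contributes +565 229 mm⁴
Total I = 1 129 870 mm⁴.
Extreme fibre distance c = 36.39 mm; S = I/c = 31 045 mm³.

S_x ≈ 3.1 × 10⁴ mm³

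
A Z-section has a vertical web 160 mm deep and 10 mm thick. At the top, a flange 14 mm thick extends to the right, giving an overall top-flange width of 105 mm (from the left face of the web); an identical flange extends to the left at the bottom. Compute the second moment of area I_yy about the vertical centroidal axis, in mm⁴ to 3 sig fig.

I_yy ≈ 9.35 × 10⁶ mm⁴

Treat the section as a set of non-overlapping primitives; coordinates are from the bounding-box lower-left.
Web: 10 × 160, A = 1 600 mm², x = 100 mm, Ī = 13 333 mm⁴.
Top flange (beyond web): 95 × 14, A = 1 330 mm², x = 152.5 mm, Ī = 1 000 271 mm⁴.
Bottom flange (beyond web): 95 × 14, A = 1 330 mm², x = 47.5 mm, Ī = 1 000 271 mm⁴.
Centroid: x̄ = ΣA·x / ΣA = 100 mm.
Transfer each piece to the vertical centroidal axis using Ī + A·d² with d = x − 100:
  web: d = 0 mm → contributes +13 333 mm⁴
  top flange (beyond web): d = 52.5 mm → contributes +4 666 083 mm⁴
  bottom flange (beyond web): d = -52.5 mm → contributes +4 666 083 mm⁴
Total I = 9 345 500 mm⁴.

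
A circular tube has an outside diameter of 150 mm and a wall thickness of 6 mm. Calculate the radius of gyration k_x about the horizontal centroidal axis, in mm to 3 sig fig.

Break the section into simple shapes (no overlaps), measuring from the bottom-left corner of the bounding box.
Outer circle: ⌀150, A = 17 671 mm², y = 75 mm, Ī = 24 850 489 mm⁴.
Bore (subtracted): ⌀138, A = 14 957 mm², y = 75 mm, Ī = 17 802 715 mm⁴.
By symmetry the centroid is at mid-height, ȳ = 75 mm.
All pieces are centred on the horizontal centroidal axis, so I = ΣĪ (holes subtracted) = 7 047 774 mm⁴.
Radius of gyration: k = √(I/A) = √(7 047 774 / 2714.3) = 50.956 mm.

k_x ≈ 51.0 mm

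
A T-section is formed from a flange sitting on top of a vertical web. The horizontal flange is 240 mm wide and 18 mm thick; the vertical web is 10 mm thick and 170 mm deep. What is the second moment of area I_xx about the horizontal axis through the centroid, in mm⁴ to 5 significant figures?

Treat the section as a set of non-overlapping primitives; coordinates are from the bounding-box lower-left.
Flange: 240 × 18, A = 4 320 mm², y = 179 mm, Ī = 116 640 mm⁴.
Web: 10 × 170, A = 1 700 mm², y = 85 mm, Ī = 4 094 167 mm⁴.
Centroid: ȳ = ΣA·y / ΣA = 152.4551 mm.
Transfer each piece to the horizontal axis through the centroid using Ī + A·d² with d = y − 152.4551:
  flange: d = 26.54485 mm → contributes +3 160 638 mm⁴
  web: d = -67.45515 mm → contributes +11 829 502 mm⁴
Total I = 14 990 140 mm⁴.

I_xx ≈ 1.4990 × 10⁷ mm⁴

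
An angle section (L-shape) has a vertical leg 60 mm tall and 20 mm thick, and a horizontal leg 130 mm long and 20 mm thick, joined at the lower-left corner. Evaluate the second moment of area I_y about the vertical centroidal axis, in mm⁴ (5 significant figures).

I_y ≈ 5.5389 × 10⁶ mm⁴

Decompose the section into non-overlapping parts with the origin at the bottom-left of its bounding rectangle.
Vertical leg: 20 × 60, A = 1 200 mm², x = 10 mm, Ī = 40 000 mm⁴.
Horizontal leg (remainder): 110 × 20, A = 2 200 mm², x = 75 mm, Ī = 2 218 333 mm⁴.
Centroid: x̄ = ΣA·x / ΣA = 52.05882 mm.
Transfer each piece to the vertical centroidal axis using Ī + A·d² with d = x − 52.05882:
  vertical leg: d = -42.05882 mm → contributes +2 162 734 mm⁴
  horizontal leg (remainder): d = 22.94118 mm → contributes +3 376 188 mm⁴
Total I = 5 538 922 mm⁴.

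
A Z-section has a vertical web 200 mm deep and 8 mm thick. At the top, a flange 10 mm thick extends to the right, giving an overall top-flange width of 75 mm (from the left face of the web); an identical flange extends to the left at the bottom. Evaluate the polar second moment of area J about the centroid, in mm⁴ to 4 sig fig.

J ≈ 1.983 × 10⁷ mm⁴

Split into non-overlapping primitives; take the origin at the lower-left of the bounding box.
Web: 8 × 200, A = 1 600 mm², y = 100 mm, Ī = 5 333 333 mm⁴.
Top flange (beyond web): 67 × 10, A = 670 mm², y = 195 mm, Ī = 5583.33 mm⁴.
Bottom flange (beyond web): 67 × 10, A = 670 mm², y = 5 mm, Ī = 5583.33 mm⁴.
Centroid: ȳ = ΣA·y / ΣA = 100 mm.
Transfer each piece to the centroidal x-axis using Ī + A·d² with d = y − 100:
  web: d = 0 mm → contributes +5 333 333 mm⁴
  top flange (beyond web): d = 95 mm → contributes +6 052 333 mm⁴
  bottom flange (beyond web): d = -95 mm → contributes +6 052 333 mm⁴
Total I = 17 438 000 mm⁴.
For the y-axis: x̄ = 71 mm.
Repeating about the centroidal y-axis gives I_y = 2 394 180 mm⁴.
Polar second moment: J = I_x + I_y = 19 832 180 mm⁴.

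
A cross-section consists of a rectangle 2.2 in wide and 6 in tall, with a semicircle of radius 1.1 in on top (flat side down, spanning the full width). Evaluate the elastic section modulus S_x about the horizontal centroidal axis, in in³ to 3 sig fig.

S_x ≈ 16.3 in³

Decompose the section into non-overlapping parts with the origin at the bottom-left of its bounding rectangle.
Rectangular body: 2.2 × 6, A = 13.2 in², y = 3 in, Ī = 39.6 in⁴.
Semicircular cap: semicircle r = 1.1, A = 1.9007 in², y = 6.4669 in, Ī = 0.1607 in⁴.
Centroid: ȳ = ΣA·y / ΣA = 3.4364 in.
Transfer each piece to the horizontal centroidal axis using Ī + A·d² with d = y − 3.4364:
  rectangular body: d = -0.43636 in → contributes +42.113 in⁴
  semicircular cap: d = 3.0305 in → contributes +17.616 in⁴
Total I = 59.73 in⁴.
Extreme fibre distance c = 3.6636 in; S = I/c = 16.303 in³.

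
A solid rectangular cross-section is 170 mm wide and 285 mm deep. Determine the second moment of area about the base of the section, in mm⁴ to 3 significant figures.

The section: 170 × 285, A = 48 450 mm², y = 142.5 mm, Ī = 327 945 938 mm⁴.
Transfer it to a horizontal axis along the bottom face using Ī + A·d² with d = y − 0:
  the section: d = 142.5 mm → contributes +1 311 783 750 mm⁴
Total I = 1 311 783 750 mm⁴.

I_base ≈ 1.31 × 10⁹ mm⁴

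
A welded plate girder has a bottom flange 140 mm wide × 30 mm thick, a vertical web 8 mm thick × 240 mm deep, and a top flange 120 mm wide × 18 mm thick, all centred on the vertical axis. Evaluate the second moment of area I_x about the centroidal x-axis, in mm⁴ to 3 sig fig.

I_x ≈ 1.12 × 10⁸ mm⁴

Decompose the section into non-overlapping parts with the origin at the bottom-left of its bounding rectangle.
Bottom plate: 140 × 30, A = 4 200 mm², y = 15 mm, Ī = 315 000 mm⁴.
Web plate: 8 × 240, A = 1 920 mm², y = 150 mm, Ī = 9 216 000 mm⁴.
Top plate: 120 × 18, A = 2 160 mm², y = 279 mm, Ī = 58 320 mm⁴.
Centroid: ȳ = ΣA·y / ΣA = 115.17 mm.
Transfer each piece to the centroidal x-axis using Ī + A·d² with d = y − 115.17:
  bottom plate: d = -100.17 mm → contributes +42 461 214 mm⁴
  web plate: d = 34.826 mm → contributes +11 544 684 mm⁴
  top plate: d = 163.83 mm → contributes +58 030 531 mm⁴
Total I = 112 036 430 mm⁴.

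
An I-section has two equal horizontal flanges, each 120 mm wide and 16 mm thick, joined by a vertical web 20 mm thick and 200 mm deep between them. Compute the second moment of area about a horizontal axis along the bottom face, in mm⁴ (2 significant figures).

Treat the section as a set of non-overlapping primitives; coordinates are from the bounding-box lower-left.
Bottom flange: 120 × 16, A = 1 920 mm², y = 8 mm, Ī = 40 960 mm⁴.
Web: 20 × 200, A = 4 000 mm², y = 116 mm, Ī = 13 333 333 mm⁴.
Top flange: 120 × 16, A = 1 920 mm², y = 224 mm, Ī = 40 960 mm⁴.
Transfer each piece to a horizontal axis along the bottom face using Ī + A·d² with d = y − 0:
  bottom flange: d = 8 mm → contributes +163 840 mm⁴
  web: d = 116 mm → contributes +67 157 333 mm⁴
  top flange: d = 224 mm → contributes +96 378 880 mm⁴
Total I = 163 700 053 mm⁴.

I_base ≈ 1.6 × 10⁸ mm⁴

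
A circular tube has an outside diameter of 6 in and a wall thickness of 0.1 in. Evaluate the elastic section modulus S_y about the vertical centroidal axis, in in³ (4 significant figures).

Split into non-overlapping primitives; take the origin at the lower-left of the bounding box.
Outer circle: ⌀6, A = 28.2743 in², x = 3 in, Ī = 63.6173 in⁴.
Bore (subtracted): ⌀5.8, A = 26.4208 in², x = 3 in, Ī = 55.5497 in⁴.
By symmetry the centroid is at mid-width, x̄ = 3 in.
All pieces are centred on the vertical centroidal axis, so I = ΣĪ (holes subtracted) = 8.06753 in⁴.
Extreme fibre distance c = 3 in; S = I/c = 2.68918 in³.

S_y ≈ 2.689 in³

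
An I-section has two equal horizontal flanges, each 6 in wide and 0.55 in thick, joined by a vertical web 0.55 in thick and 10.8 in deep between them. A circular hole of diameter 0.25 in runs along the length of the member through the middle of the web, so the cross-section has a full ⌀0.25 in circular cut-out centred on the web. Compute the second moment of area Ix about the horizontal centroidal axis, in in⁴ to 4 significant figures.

Decompose the section into non-overlapping parts with the origin at the bottom-left of its bounding rectangle.
Bottom flange: 6 × 0.55, A = 3.3 in², y = 0.275 in, Ī = 0.0831875 in⁴.
Web: 0.55 × 10.8, A = 5.94 in², y = 5.95 in, Ī = 57.7368 in⁴.
Top flange: 6 × 0.55, A = 3.3 in², y = 11.625 in, Ī = 0.0831875 in⁴.
Hole (subtracted): ⌀0.25, A = 0.0490874 in², y = 5.95 in, Ī = 0.000191748 in⁴.
By symmetry the centroid is at mid-height, ȳ = 5.95 in.
Transfer each piece to the horizontal centroidal axis using Ī + A·d² with d = y − 5.95:
  bottom flange: d = -5.675 in → contributes +106.362 in⁴
  web: d = 0 in → contributes +57.7368 in⁴
  top flange: d = 5.675 in → contributes +106.362 in⁴
  hole: d = 0 in → contributes −0.000191748 in⁴
Total I = 270.46 in⁴.

Ix ≈ 270.5 in⁴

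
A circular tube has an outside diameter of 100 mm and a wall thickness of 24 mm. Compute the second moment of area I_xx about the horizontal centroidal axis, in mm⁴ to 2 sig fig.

I_xx ≈ 4.5 × 10⁶ mm⁴

Split into non-overlapping primitives; take the origin at the lower-left of the bounding box.
Outer circle: ⌀100, A = 7 854 mm², y = 50 mm, Ī = 4 908 739 mm⁴.
Bore (subtracted): ⌀52, A = 2 124 mm², y = 50 mm, Ī = 358 908 mm⁴.
By symmetry the centroid is at mid-height, ȳ = 50 mm.
All pieces are centred on the horizontal centroidal axis, so I = ΣĪ (holes subtracted) = 4 549 830 mm⁴.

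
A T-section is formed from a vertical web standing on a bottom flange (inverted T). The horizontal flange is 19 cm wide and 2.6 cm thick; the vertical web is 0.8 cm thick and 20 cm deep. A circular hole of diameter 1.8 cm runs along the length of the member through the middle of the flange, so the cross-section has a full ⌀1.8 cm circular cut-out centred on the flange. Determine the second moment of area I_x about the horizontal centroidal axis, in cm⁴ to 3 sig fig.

I_x ≈ 2080 cm⁴

Split into non-overlapping primitives; take the origin at the lower-left of the bounding box.
Flange: 19 × 2.6, A = 49.4 cm², y = 1.3 cm, Ī = 27.829 cm⁴.
Web: 0.8 × 20, A = 16 cm², y = 12.6 cm, Ī = 533.33 cm⁴.
Hole (subtracted): ⌀1.8, A = 2.5447 cm², y = 1.3 cm, Ī = 0.5153 cm⁴.
Centroid: ȳ = ΣA·y / ΣA = 4.1764 cm.
Transfer each piece to the horizontal centroidal axis using Ī + A·d² with d = y − 4.1764:
  flange: d = -2.8764 cm → contributes +436.56 cm⁴
  web: d = 8.4236 cm → contributes +1668.6 cm⁴
  hole: d = -2.8764 cm → contributes −21.57 cm⁴
Total I = 2083.6 cm⁴.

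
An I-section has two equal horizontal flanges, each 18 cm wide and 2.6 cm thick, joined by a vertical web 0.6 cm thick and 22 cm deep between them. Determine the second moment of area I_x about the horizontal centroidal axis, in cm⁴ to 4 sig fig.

I_x ≈ 1.475 × 10⁴ cm⁴

Decompose the section into non-overlapping parts with the origin at the bottom-left of its bounding rectangle.
Bottom flange: 18 × 2.6, A = 46.8 cm², y = 1.3 cm, Ī = 26.364 cm⁴.
Web: 0.6 × 22, A = 13.2 cm², y = 13.6 cm, Ī = 532.4 cm⁴.
Top flange: 18 × 2.6, A = 46.8 cm², y = 25.9 cm, Ī = 26.364 cm⁴.
By symmetry the centroid is at mid-height, ȳ = 13.6 cm.
Transfer each piece to the horizontal centroidal axis using Ī + A·d² with d = y − 13.6:
  bottom flange: d = -12.3 cm → contributes +7106.74 cm⁴
  web: d = 0 cm → contributes +532.4 cm⁴
  top flange: d = 12.3 cm → contributes +7106.74 cm⁴
Total I = 14745.9 cm⁴.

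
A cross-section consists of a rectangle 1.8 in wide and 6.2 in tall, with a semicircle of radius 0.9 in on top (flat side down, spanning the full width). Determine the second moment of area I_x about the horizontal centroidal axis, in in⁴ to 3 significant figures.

Break the section into simple shapes (no overlaps), measuring from the bottom-left corner of the bounding box.
Rectangular body: 1.8 × 6.2, A = 11.16 in², y = 3.1 in, Ī = 35.749 in⁴.
Semicircular cap: semicircle r = 0.9, A = 1.2723 in², y = 6.582 in, Ī = 0.072012 in⁴.
Centroid: ȳ = ΣA·y / ΣA = 3.4564 in.
Transfer each piece to the horizontal centroidal axis using Ī + A·d² with d = y − 3.4564:
  rectangular body: d = -0.35635 in → contributes +37.166 in⁴
  semicircular cap: d = 3.1256 in → contributes +12.502 in⁴
Total I = 49.669 in⁴.

I_x ≈ 49.7 in⁴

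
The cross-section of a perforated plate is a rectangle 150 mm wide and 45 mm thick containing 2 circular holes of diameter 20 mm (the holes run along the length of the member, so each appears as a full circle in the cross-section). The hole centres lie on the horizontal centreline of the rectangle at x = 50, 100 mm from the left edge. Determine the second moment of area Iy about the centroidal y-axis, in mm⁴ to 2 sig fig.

Iy ≈ 1.2 × 10⁷ mm⁴

Decompose the section into non-overlapping parts with the origin at the bottom-left of its bounding rectangle.
Plate: 150 × 45, A = 6 750 mm², x = 75 mm, Ī = 12 656 250 mm⁴.
Hole 1 (subtracted): ⌀20, A = 314.2 mm², x = 50 mm, Ī = 7 854 mm⁴.
Hole 2 (subtracted): ⌀20, A = 314.2 mm², x = 100 mm, Ī = 7 854 mm⁴.
By symmetry the centroid is at mid-width, x̄ = 75 mm.
Transfer each piece to the centroidal y-axis using Ī + A·d² with d = x − 75:
  plate: d = 0 mm → contributes +12 656 250 mm⁴
  hole 1: d = -25 mm → contributes −204 204 mm⁴
  hole 2: d = 25 mm → contributes −204 204 mm⁴
Total I = 12 247 843 mm⁴.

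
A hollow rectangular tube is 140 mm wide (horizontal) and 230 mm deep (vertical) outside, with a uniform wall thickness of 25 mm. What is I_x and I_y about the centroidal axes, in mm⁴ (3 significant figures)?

I_x ≈ 9.82 × 10⁷ mm⁴, I_y ≈ 4.17 × 10⁷ mm⁴

Decompose the section into non-overlapping parts with the origin at the bottom-left of its bounding rectangle.
Outer rectangle: 140 × 230, A = 32 200 mm², y = 115 mm, Ī = 141 948 333 mm⁴.
Inner void (subtracted): 90 × 180, A = 16 200 mm², y = 115 mm, Ī = 43 740 000 mm⁴.
By symmetry the centroid is at mid-height, ȳ = 115 mm.
All pieces are centred on the centroidal x-axis, so I = ΣĪ (holes subtracted) = 98 208 333 mm⁴.
Repeating about the centroidal y-axis gives I_y = 41 658 333 mm⁴.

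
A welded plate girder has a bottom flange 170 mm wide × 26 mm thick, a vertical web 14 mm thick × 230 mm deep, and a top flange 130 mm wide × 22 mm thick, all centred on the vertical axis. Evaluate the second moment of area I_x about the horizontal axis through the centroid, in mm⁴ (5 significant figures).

Decompose the section into non-overlapping parts with the origin at the bottom-left of its bounding rectangle.
Bottom plate: 170 × 26, A = 4 420 mm², y = 13 mm, Ī = 248993.3 mm⁴.
Web plate: 14 × 230, A = 3 220 mm², y = 141 mm, Ī = 14 194 833 mm⁴.
Top plate: 130 × 22, A = 2 860 mm², y = 267 mm, Ī = 115353.3 mm⁴.
Centroid: ȳ = ΣA·y / ΣA = 121.4381 mm.
Transfer each piece to the horizontal axis through the centroid using Ī + A·d² with d = y − 121.4381:
  bottom plate: d = -108.4381 mm → contributes +52 222 980 mm⁴
  web plate: d = 19.5619 mm → contributes +15 427 025 mm⁴
  top plate: d = 145.5619 mm → contributes +60 713 800 mm⁴
Total I = 128 363 805 mm⁴.

I_x ≈ 1.2836 × 10⁸ mm⁴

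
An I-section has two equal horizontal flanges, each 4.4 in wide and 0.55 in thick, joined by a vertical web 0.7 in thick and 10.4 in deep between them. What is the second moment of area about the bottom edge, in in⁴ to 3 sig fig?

I_base ≈ 612 in⁴

Treat the section as a set of non-overlapping primitives; coordinates are from the bounding-box lower-left.
Bottom flange: 4.4 × 0.55, A = 2.42 in², y = 0.275 in, Ī = 0.061004 in⁴.
Web: 0.7 × 10.4, A = 7.28 in², y = 5.75 in, Ī = 65.617 in⁴.
Top flange: 4.4 × 0.55, A = 2.42 in², y = 11.225 in, Ī = 0.061004 in⁴.
Transfer each piece to a horizontal axis along the bottom face using Ī + A·d² with d = y − 0:
  bottom flange: d = 0.275 in → contributes +0.24402 in⁴
  web: d = 5.75 in → contributes +306.31 in⁴
  top flange: d = 11.225 in → contributes +304.98 in⁴
Total I = 611.54 in⁴.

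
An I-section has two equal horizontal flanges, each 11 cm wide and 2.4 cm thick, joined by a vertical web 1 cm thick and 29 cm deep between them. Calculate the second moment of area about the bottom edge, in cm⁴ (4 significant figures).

I_base ≈ 3.844 × 10⁴ cm⁴

Treat the section as a set of non-overlapping primitives; coordinates are from the bounding-box lower-left.
Bottom flange: 11 × 2.4, A = 26.4 cm², y = 1.2 cm, Ī = 12.672 cm⁴.
Web: 1 × 29, A = 29 cm², y = 16.9 cm, Ī = 2032.42 cm⁴.
Top flange: 11 × 2.4, A = 26.4 cm², y = 32.6 cm, Ī = 12.672 cm⁴.
Transfer each piece to a horizontal axis along the bottom face using Ī + A·d² with d = y − 0:
  bottom flange: d = 1.2 cm → contributes +50.688 cm⁴
  web: d = 16.9 cm → contributes +10315.1 cm⁴
  top flange: d = 32.6 cm → contributes +28069.5 cm⁴
Total I = 38435.3 cm⁴.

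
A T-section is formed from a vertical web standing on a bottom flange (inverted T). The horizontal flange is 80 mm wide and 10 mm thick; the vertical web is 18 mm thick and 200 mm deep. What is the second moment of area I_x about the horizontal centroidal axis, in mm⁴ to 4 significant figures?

Split into non-overlapping primitives; take the origin at the lower-left of the bounding box.
Flange: 80 × 10, A = 800 mm², y = 5 mm, Ī = 6666.67 mm⁴.
Web: 18 × 200, A = 3 600 mm², y = 110 mm, Ī = 12 000 000 mm⁴.
Centroid: ȳ = ΣA·y / ΣA = 90.9091 mm.
Transfer each piece to the horizontal centroidal axis using Ī + A·d² with d = y − 90.9091:
  flange: d = -85.9091 mm → contributes +5 910 964 mm⁴
  web: d = 19.0909 mm → contributes +13 312 066 mm⁴
Total I = 19 223 030 mm⁴.

I_x ≈ 1.922 × 10⁷ mm⁴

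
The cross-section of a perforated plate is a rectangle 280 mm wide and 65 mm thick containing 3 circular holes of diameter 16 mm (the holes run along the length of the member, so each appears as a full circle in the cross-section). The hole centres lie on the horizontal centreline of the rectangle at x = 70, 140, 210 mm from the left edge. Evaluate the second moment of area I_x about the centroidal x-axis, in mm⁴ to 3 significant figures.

I_x ≈ 6.40 × 10⁶ mm⁴

Treat the section as a set of non-overlapping primitives; coordinates are from the bounding-box lower-left.
Plate: 280 × 65, A = 18 200 mm², y = 32.5 mm, Ī = 6 407 917 mm⁴.
Hole 1 (subtracted): ⌀16, A = 201.06 mm², y = 32.5 mm, Ī = 3 217 mm⁴.
Hole 2 (subtracted): ⌀16, A = 201.06 mm², y = 32.5 mm, Ī = 3 217 mm⁴.
Hole 3 (subtracted): ⌀16, A = 201.06 mm², y = 32.5 mm, Ī = 3 217 mm⁴.
By symmetry the centroid is at mid-height, ȳ = 32.5 mm.
All pieces are centred on the centroidal x-axis, so I = ΣĪ (holes subtracted) = 6 398 266 mm⁴.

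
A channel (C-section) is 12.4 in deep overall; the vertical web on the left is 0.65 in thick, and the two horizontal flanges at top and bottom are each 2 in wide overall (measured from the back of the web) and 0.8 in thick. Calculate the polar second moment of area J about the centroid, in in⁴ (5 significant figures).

Break the section into simple shapes (no overlaps), measuring from the bottom-left corner of the bounding box.
Web: 0.65 × 12.4, A = 8.06 in², y = 6.2 in, Ī = 103.2755 in⁴.
Top flange (beyond web): 1.35 × 0.8, A = 1.08 in², y = 12 in, Ī = 0.0576 in⁴.
Bottom flange (beyond web): 1.35 × 0.8, A = 1.08 in², y = 0.4 in, Ī = 0.0576 in⁴.
By symmetry the centroid is at mid-height, ȳ = 6.2 in.
Transfer each piece to the centroidal x-axis using Ī + A·d² with d = y − 6.2:
  web: d = 0 in → contributes +103.2755 in⁴
  top flange (beyond web): d = 5.8 in → contributes +36.3888 in⁴
  bottom flange (beyond web): d = -5.8 in → contributes +36.3888 in⁴
Total I = 176.0531 in⁴.
For the y-axis: x̄ = 0.5363503 in.
Repeating about the centroidal y-axis gives I_y = 2.315313 in⁴.
Polar second moment: J = I_x + I_y = 178.3684 in⁴.

J ≈ 178.37 in⁴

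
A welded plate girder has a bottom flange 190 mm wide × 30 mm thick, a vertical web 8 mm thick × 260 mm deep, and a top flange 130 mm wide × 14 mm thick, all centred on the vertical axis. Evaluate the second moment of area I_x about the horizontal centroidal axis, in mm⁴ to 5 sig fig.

I_x ≈ 1.3148 × 10⁸ mm⁴

Break the section into simple shapes (no overlaps), measuring from the bottom-left corner of the bounding box.
Bottom plate: 190 × 30, A = 5 700 mm², y = 15 mm, Ī = 427 500 mm⁴.
Web plate: 8 × 260, A = 2 080 mm², y = 160 mm, Ī = 11 717 333 mm⁴.
Top plate: 130 × 14, A = 1 820 mm², y = 297 mm, Ī = 29726.67 mm⁴.
Centroid: ȳ = ΣA·y / ΣA = 99.87917 mm.
Transfer each piece to the horizontal centroidal axis using Ī + A·d² with d = y − 99.87917:
  bottom plate: d = -84.87917 mm → contributes +41 492 996 mm⁴
  web plate: d = 60.12083 mm → contributes +19 235 524 mm⁴
  top plate: d = 197.1208 mm → contributes +70 748 780 mm⁴
Total I = 131 477 300 mm⁴.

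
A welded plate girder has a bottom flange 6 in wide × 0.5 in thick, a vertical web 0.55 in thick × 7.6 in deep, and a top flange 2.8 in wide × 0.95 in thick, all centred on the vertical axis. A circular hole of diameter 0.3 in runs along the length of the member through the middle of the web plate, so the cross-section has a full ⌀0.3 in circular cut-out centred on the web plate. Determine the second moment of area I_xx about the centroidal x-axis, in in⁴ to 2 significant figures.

Treat the section as a set of non-overlapping primitives; coordinates are from the bounding-box lower-left.
Bottom plate: 6 × 0.5, A = 3 in², y = 0.25 in, Ī = 0.0625 in⁴.
Web plate: 0.55 × 7.6, A = 4.18 in², y = 4.3 in, Ī = 20.12 in⁴.
Top plate: 2.8 × 0.95, A = 2.66 in², y = 8.575 in, Ī = 0.2001 in⁴.
Hole (subtracted): ⌀0.3, A = 0.07069 in², y = 4.3 in, Ī = 0.0003976 in⁴.
Centroid: ȳ = ΣA·y / ΣA = 4.22 in.
Transfer each piece to the centroidal x-axis using Ī + A·d² with d = y − 4.22:
  bottom plate: d = -3.97 in → contributes +47.35 in⁴
  web plate: d = 0.07969 in → contributes +20.15 in⁴
  top plate: d = 4.355 in → contributes +50.64 in⁴
  hole: d = 0.07969 in → contributes −0.0008465 in⁴
Total I = 118.1 in⁴.

I_xx ≈ 120 in⁴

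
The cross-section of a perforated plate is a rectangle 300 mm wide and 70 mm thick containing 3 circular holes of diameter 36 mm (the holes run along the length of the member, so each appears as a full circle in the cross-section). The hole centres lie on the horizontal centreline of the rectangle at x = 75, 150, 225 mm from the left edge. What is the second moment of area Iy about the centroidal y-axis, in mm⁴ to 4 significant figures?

Decompose the section into non-overlapping parts with the origin at the bottom-left of its bounding rectangle.
Plate: 300 × 70, A = 21 000 mm², x = 150 mm, Ī = 157 500 000 mm⁴.
Hole 1 (subtracted): ⌀36, A = 1017.88 mm², x = 75 mm, Ī = 82 448 mm⁴.
Hole 2 (subtracted): ⌀36, A = 1017.88 mm², x = 150 mm, Ī = 82 448 mm⁴.
Hole 3 (subtracted): ⌀36, A = 1017.88 mm², x = 225 mm, Ī = 82 448 mm⁴.
By symmetry the centroid is at mid-width, x̄ = 150 mm.
Transfer each piece to the centroidal y-axis using Ī + A·d² with d = x − 150:
  plate: d = 0 mm → contributes +157 500 000 mm⁴
  hole 1: d = -75 mm → contributes −5 808 001 mm⁴
  hole 2: d = 0 mm → contributes −82 448 mm⁴
  hole 3: d = 75 mm → contributes −5 808 001 mm⁴
Total I = 145 801 551 mm⁴.

Iy ≈ 1.458 × 10⁸ mm⁴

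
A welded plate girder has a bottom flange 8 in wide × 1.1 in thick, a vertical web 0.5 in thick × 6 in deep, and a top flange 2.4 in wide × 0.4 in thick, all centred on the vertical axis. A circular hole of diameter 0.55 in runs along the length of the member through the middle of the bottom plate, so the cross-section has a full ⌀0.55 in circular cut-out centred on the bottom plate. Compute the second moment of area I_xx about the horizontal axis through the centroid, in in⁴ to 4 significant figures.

I_xx ≈ 68.01 in⁴

Break the section into simple shapes (no overlaps), measuring from the bottom-left corner of the bounding box.
Bottom plate: 8 × 1.1, A = 8.8 in², y = 0.55 in, Ī = 0.887333 in⁴.
Web plate: 0.5 × 6, A = 3 in², y = 4.1 in, Ī = 9 in⁴.
Top plate: 2.4 × 0.4, A = 0.96 in², y = 7.3 in, Ī = 0.0128 in⁴.
Hole (subtracted): ⌀0.55, A = 0.237583 in², y = 0.55 in, Ī = 0.0044918 in⁴.
Centroid: ȳ = ΣA·y / ΣA = 1.91795 in.
Transfer each piece to the horizontal axis through the centroid using Ī + A·d² with d = y − 1.91795:
  bottom plate: d = -1.36795 in → contributes +17.3546 in⁴
  web plate: d = 2.18205 in → contributes +23.2841 in⁴
  top plate: d = 5.38205 in → contributes +27.8206 in⁴
  hole: d = -1.36795 in → contributes −0.449076 in⁴
Total I = 68.0102 in⁴.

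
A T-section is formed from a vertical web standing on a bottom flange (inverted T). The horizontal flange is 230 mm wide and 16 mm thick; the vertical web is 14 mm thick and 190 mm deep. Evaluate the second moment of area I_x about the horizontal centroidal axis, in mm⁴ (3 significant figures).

I_x ≈ 2.45 × 10⁷ mm⁴

Treat the section as a set of non-overlapping primitives; coordinates are from the bounding-box lower-left.
Flange: 230 × 16, A = 3 680 mm², y = 8 mm, Ī = 78 507 mm⁴.
Web: 14 × 190, A = 2 660 mm², y = 111 mm, Ī = 8 002 167 mm⁴.
Centroid: ȳ = ΣA·y / ΣA = 51.215 mm.
Transfer each piece to the horizontal centroidal axis using Ī + A·d² with d = y − 51.215:
  flange: d = -43.215 mm → contributes +6 950 884 mm⁴
  web: d = 59.785 mm → contributes +17 509 817 mm⁴
Total I = 24 460 702 mm⁴.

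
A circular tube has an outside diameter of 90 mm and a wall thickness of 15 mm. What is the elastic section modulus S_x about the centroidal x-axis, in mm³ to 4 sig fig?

S_x ≈ 5.743 × 10⁴ mm³

Break the section into simple shapes (no overlaps), measuring from the bottom-left corner of the bounding box.
Outer circle: ⌀90, A = 6361.73 mm², y = 45 mm, Ī = 3 220 623 mm⁴.
Bore (subtracted): ⌀60, A = 2827.43 mm², y = 45 mm, Ī = 636 173 mm⁴.
By symmetry the centroid is at mid-height, ȳ = 45 mm.
All pieces are centred on the centroidal x-axis, so I = ΣĪ (holes subtracted) = 2 584 451 mm⁴.
Extreme fibre distance c = 45 mm; S = I/c = 57432.2 mm³.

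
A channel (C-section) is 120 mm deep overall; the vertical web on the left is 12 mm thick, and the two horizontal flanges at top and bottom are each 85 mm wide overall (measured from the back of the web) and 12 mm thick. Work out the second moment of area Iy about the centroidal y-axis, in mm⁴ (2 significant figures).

Iy ≈ 2.2 × 10⁶ mm⁴

Split into non-overlapping primitives; take the origin at the lower-left of the bounding box.
Web: 12 × 120, A = 1 440 mm², x = 6 mm, Ī = 17 280 mm⁴.
Top flange (beyond web): 73 × 12, A = 876 mm², x = 48.5 mm, Ī = 389 017 mm⁴.
Bottom flange (beyond web): 73 × 12, A = 876 mm², x = 48.5 mm, Ī = 389 017 mm⁴.
Centroid: x̄ = ΣA·x / ΣA = 29.33 mm.
Transfer each piece to the centroidal y-axis using Ī + A·d² with d = x − 29.33:
  web: d = -23.33 mm → contributes +800 859 mm⁴
  top flange (beyond web): d = 19.17 mm → contributes +711 036 mm⁴
  bottom flange (beyond web): d = 19.17 mm → contributes +711 036 mm⁴
Total I = 2 222 931 mm⁴.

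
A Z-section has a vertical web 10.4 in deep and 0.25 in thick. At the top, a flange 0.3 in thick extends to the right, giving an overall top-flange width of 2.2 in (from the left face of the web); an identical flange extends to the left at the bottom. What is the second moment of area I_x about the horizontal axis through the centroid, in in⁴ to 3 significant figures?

Treat the section as a set of non-overlapping primitives; coordinates are from the bounding-box lower-left.
Web: 0.25 × 10.4, A = 2.6 in², y = 5.2 in, Ī = 23.435 in⁴.
Top flange (beyond web): 1.95 × 0.3, A = 0.585 in², y = 10.25 in, Ī = 0.0043875 in⁴.
Bottom flange (beyond web): 1.95 × 0.3, A = 0.585 in², y = 0.15 in, Ī = 0.0043875 in⁴.
Centroid: ȳ = ΣA·y / ΣA = 5.2 in.
Transfer each piece to the horizontal axis through the centroid using Ī + A·d² with d = y − 5.2:
  web: d = 0 in → contributes +23.435 in⁴
  top flange (beyond web): d = 5.05 in → contributes +14.923 in⁴
  bottom flange (beyond web): d = -5.05 in → contributes +14.923 in⁴
Total I = 53.281 in⁴.

I_x ≈ 53.3 in⁴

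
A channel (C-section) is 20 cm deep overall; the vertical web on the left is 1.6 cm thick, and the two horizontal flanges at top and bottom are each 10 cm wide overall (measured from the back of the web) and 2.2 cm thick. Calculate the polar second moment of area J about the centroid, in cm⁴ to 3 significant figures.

Split into non-overlapping primitives; take the origin at the lower-left of the bounding box.
Web: 1.6 × 20, A = 32 cm², y = 10 cm, Ī = 1066.7 cm⁴.
Top flange (beyond web): 8.4 × 2.2, A = 18.48 cm², y = 18.9 cm, Ī = 7.4536 cm⁴.
Bottom flange (beyond web): 8.4 × 2.2, A = 18.48 cm², y = 1.1 cm, Ī = 7.4536 cm⁴.
By symmetry the centroid is at mid-height, ȳ = 10 cm.
Transfer each piece to the centroidal x-axis using Ī + A·d² with d = y − 10:
  web: d = 0 cm → contributes +1066.7 cm⁴
  top flange (beyond web): d = 8.9 cm → contributes +1471.3 cm⁴
  bottom flange (beyond web): d = -8.9 cm → contributes +1471.3 cm⁴
Total I = 4009.2 cm⁴.
For the y-axis: x̄ = 3.4798 cm.
Repeating about the centroidal y-axis gives I_y = 652.92 cm⁴.
Polar second moment: J = I_x + I_y = 4662.1 cm⁴.

J ≈ 4660 cm⁴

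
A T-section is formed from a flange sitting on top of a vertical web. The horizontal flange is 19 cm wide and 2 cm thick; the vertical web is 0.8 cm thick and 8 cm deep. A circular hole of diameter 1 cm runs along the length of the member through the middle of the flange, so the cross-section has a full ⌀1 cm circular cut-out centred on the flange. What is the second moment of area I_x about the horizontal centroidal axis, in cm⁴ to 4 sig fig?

I_x ≈ 183.3 cm⁴

Decompose the section into non-overlapping parts with the origin at the bottom-left of its bounding rectangle.
Flange: 19 × 2, A = 38 cm², y = 9 cm, Ī = 12.6667 cm⁴.
Web: 0.8 × 8, A = 6.4 cm², y = 4 cm, Ī = 34.1333 cm⁴.
Hole (subtracted): ⌀1, A = 0.785398 cm², y = 9 cm, Ī = 0.0490874 cm⁴.
Centroid: ȳ = ΣA·y / ΣA = 8.2663 cm.
Transfer each piece to the horizontal centroidal axis using Ī + A·d² with d = y − 8.2663:
  flange: d = 0.733699 cm → contributes +33.1226 cm⁴
  web: d = -4.2663 cm → contributes +150.622 cm⁴
  hole: d = 0.733699 cm → contributes −0.471879 cm⁴
Total I = 183.273 cm⁴.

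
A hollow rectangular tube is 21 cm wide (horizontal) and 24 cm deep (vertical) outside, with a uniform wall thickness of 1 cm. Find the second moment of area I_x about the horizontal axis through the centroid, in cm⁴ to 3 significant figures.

Break the section into simple shapes (no overlaps), measuring from the bottom-left corner of the bounding box.
Outer rectangle: 21 × 24, A = 504 cm², y = 12 cm, Ī = 24 192 cm⁴.
Inner void (subtracted): 19 × 22, A = 418 cm², y = 12 cm, Ī = 16 859 cm⁴.
By symmetry the centroid is at mid-height, ȳ = 12 cm.
All pieces are centred on the horizontal axis through the centroid, so I = ΣĪ (holes subtracted) = 7332.7 cm⁴.

I_x ≈ 7330 cm⁴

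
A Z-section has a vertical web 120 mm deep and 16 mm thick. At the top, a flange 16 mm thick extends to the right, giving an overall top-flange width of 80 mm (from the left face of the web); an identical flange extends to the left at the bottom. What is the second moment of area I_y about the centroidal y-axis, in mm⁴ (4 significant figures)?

Treat the section as a set of non-overlapping primitives; coordinates are from the bounding-box lower-left.
Web: 16 × 120, A = 1 920 mm², x = 72 mm, Ī = 40 960 mm⁴.
Top flange (beyond web): 64 × 16, A = 1 024 mm², x = 112 mm, Ī = 349 525 mm⁴.
Bottom flange (beyond web): 64 × 16, A = 1 024 mm², x = 32 mm, Ī = 349 525 mm⁴.
Centroid: x̄ = ΣA·x / ΣA = 72 mm.
Transfer each piece to the centroidal y-axis using Ī + A·d² with d = x − 72:
  web: d = 0 mm → contributes +40 960 mm⁴
  top flange (beyond web): d = 40 mm → contributes +1 987 925 mm⁴
  bottom flange (beyond web): d = -40 mm → contributes +1 987 925 mm⁴
Total I = 4 016 811 mm⁴.

I_y ≈ 4.017 × 10⁶ mm⁴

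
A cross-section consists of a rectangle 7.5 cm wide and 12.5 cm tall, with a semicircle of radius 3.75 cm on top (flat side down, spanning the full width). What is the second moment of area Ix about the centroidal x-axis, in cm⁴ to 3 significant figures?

Split into non-overlapping primitives; take the origin at the lower-left of the bounding box.
Rectangular body: 7.5 × 12.5, A = 93.75 cm², y = 6.25 cm, Ī = 1220.7 cm⁴.
Semicircular cap: semicircle r = 3.75, A = 22.089 cm², y = 14.092 cm, Ī = 21.705 cm⁴.
Centroid: ȳ = ΣA·y / ΣA = 7.7453 cm.
Transfer each piece to the centroidal x-axis using Ī + A·d² with d = y − 7.7453:
  rectangular body: d = -1.4953 cm → contributes +1430.3 cm⁴
  semicircular cap: d = 6.3462 cm → contributes +911.35 cm⁴
Total I = 2341.7 cm⁴.

Ix ≈ 2340 cm⁴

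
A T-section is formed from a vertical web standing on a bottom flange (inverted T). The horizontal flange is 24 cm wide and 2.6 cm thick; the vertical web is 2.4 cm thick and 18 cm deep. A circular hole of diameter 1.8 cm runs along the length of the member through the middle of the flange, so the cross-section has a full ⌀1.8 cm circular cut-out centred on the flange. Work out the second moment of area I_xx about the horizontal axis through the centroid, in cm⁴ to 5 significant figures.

Break the section into simple shapes (no overlaps), measuring from the bottom-left corner of the bounding box.
Flange: 24 × 2.6, A = 62.4 cm², y = 1.3 cm, Ī = 35.152 cm⁴.
Web: 2.4 × 18, A = 43.2 cm², y = 11.6 cm, Ī = 1166.4 cm⁴.
Hole (subtracted): ⌀1.8, A = 2.54469 cm², y = 1.3 cm, Ī = 0.5152997 cm⁴.
Centroid: ȳ = ΣA·y / ΣA = 5.617681 cm.
Transfer each piece to the horizontal axis through the centroid using Ī + A·d² with d = y − 5.617681:
  flange: d = -4.317681 cm → contributes +1198.436 cm⁴
  web: d = 5.982319 cm → contributes +2712.447 cm⁴
  hole: d = -4.317681 cm → contributes −47.95436 cm⁴
Total I = 3862.929 cm⁴.

I_xx ≈ 3862.9 cm⁴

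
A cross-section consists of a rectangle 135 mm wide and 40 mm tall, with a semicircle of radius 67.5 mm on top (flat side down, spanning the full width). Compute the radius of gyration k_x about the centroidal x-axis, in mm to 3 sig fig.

Split into non-overlapping primitives; take the origin at the lower-left of the bounding box.
Rectangular body: 135 × 40, A = 5 400 mm², y = 20 mm, Ī = 720 000 mm⁴.
Semicircular cap: semicircle r = 67.5, A = 7156.9 mm², y = 68.648 mm, Ī = 2 278 490 mm⁴.
Centroid: ȳ = ΣA·y / ΣA = 47.727 mm.
Transfer each piece to the centroidal x-axis using Ī + A·d² with d = y − 47.727:
  rectangular body: d = -27.727 mm → contributes +4 871 537 mm⁴
  semicircular cap: d = 20.921 mm → contributes +5 410 876 mm⁴
Total I = 10 282 413 mm⁴.
Radius of gyration: k = √(I/A) = √(10 282 413 / 12 557) = 28.616 mm.

k_x ≈ 28.6 mm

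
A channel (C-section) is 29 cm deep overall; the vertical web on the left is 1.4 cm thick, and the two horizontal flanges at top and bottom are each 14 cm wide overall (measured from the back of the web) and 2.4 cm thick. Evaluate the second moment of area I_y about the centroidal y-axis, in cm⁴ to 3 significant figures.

Decompose the section into non-overlapping parts with the origin at the bottom-left of its bounding rectangle.
Web: 1.4 × 29, A = 40.6 cm², x = 0.7 cm, Ī = 6.6313 cm⁴.
Top flange (beyond web): 12.6 × 2.4, A = 30.24 cm², x = 7.7 cm, Ī = 400.08 cm⁴.
Bottom flange (beyond web): 12.6 × 2.4, A = 30.24 cm², x = 7.7 cm, Ī = 400.08 cm⁴.
Centroid: x̄ = ΣA·x / ΣA = 4.8884 cm.
Transfer each piece to the centroidal y-axis using Ī + A·d² with d = x − 4.8884:
  web: d = -4.1884 cm → contributes +718.85 cm⁴
  top flange (beyond web): d = 2.8116 cm → contributes +639.13 cm⁴
  bottom flange (beyond web): d = 2.8116 cm → contributes +639.13 cm⁴
Total I = 1997.1 cm⁴.

I_y ≈ 2000 cm⁴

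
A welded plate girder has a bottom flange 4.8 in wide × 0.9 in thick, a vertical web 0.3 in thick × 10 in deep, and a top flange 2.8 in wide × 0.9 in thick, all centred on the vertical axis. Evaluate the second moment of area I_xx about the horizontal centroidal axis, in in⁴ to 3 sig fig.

Break the section into simple shapes (no overlaps), measuring from the bottom-left corner of the bounding box.
Bottom plate: 4.8 × 0.9, A = 4.32 in², y = 0.45 in, Ī = 0.2916 in⁴.
Web plate: 0.3 × 10, A = 3 in², y = 5.9 in, Ī = 25 in⁴.
Top plate: 2.8 × 0.9, A = 2.52 in², y = 11.35 in, Ī = 0.1701 in⁴.
Centroid: ȳ = ΣA·y / ΣA = 4.903 in.
Transfer each piece to the horizontal centroidal axis using Ī + A·d² with d = y − 4.903:
  bottom plate: d = -4.453 in → contributes +85.956 in⁴
  web plate: d = 0.99695 in → contributes +27.982 in⁴
  top plate: d = 6.447 in → contributes +104.91 in⁴
Total I = 218.85 in⁴.

I_xx ≈ 219 in⁴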